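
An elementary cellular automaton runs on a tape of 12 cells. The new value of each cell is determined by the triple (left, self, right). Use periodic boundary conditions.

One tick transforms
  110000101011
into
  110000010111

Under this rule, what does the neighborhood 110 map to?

At position 1 the neighborhood is 110; the next row has 1 there.

1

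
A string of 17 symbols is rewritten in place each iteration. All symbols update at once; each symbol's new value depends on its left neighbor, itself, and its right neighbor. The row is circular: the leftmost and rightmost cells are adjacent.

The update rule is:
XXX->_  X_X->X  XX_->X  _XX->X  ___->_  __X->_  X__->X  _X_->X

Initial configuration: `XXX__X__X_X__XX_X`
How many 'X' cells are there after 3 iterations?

9

__XX_XX_XXXX_XXXX
X_XXXXXXX__XXX__X
XXX_____XX_X_XX_X
count of X: 9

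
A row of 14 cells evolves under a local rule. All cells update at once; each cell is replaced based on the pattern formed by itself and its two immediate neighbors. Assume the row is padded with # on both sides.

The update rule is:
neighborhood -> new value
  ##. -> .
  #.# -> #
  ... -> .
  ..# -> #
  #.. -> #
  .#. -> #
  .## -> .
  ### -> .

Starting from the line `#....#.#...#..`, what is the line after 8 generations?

#......###..#.

.#..#####.####
####.....#....
....#...###..#
#..###.#...##.
.##...###.#..#
#..#.#...####.
.######.#....#
#......###..#.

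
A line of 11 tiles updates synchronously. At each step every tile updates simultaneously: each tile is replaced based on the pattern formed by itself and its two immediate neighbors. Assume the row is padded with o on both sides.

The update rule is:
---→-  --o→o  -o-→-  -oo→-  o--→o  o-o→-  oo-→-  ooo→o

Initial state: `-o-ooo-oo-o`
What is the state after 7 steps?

o-o-o--o---

----o------
o--o-o----o
-oo---o--o-
---o-o-oo--
o-o------oo
---o----o-o
o-o-o--o---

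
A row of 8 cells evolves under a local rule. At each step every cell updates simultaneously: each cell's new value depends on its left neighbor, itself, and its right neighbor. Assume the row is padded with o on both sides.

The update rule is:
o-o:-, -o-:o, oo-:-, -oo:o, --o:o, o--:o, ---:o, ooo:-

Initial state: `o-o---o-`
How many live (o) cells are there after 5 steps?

4

step 1: --ooooo-
step 2: ooo-----
step 3: ---ooooo
step 4: oooo----
step 5: ----oooo
count of o: 4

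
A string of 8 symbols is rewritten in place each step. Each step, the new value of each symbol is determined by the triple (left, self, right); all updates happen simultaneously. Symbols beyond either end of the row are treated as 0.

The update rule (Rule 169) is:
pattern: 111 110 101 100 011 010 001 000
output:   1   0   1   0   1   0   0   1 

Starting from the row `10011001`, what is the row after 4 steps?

00010000
11000111
10010110
00001100

00001100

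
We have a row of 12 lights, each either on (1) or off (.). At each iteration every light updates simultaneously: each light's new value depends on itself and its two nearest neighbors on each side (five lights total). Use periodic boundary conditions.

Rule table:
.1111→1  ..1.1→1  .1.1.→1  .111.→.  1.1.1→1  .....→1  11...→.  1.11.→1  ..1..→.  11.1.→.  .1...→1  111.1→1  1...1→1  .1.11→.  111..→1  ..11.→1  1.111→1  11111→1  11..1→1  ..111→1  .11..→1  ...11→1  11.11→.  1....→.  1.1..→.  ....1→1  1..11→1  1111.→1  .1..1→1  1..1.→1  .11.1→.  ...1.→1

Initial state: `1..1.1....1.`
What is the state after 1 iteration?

.1111.1.1111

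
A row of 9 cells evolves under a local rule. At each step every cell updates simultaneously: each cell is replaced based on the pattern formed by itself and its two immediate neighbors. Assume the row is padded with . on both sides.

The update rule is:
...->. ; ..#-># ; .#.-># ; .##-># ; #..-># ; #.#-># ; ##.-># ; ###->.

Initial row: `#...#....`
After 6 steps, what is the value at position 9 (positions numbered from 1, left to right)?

##.###...
####.##..
#..#####.
####...##
#..##.###
#######.#
position 9 holds #

#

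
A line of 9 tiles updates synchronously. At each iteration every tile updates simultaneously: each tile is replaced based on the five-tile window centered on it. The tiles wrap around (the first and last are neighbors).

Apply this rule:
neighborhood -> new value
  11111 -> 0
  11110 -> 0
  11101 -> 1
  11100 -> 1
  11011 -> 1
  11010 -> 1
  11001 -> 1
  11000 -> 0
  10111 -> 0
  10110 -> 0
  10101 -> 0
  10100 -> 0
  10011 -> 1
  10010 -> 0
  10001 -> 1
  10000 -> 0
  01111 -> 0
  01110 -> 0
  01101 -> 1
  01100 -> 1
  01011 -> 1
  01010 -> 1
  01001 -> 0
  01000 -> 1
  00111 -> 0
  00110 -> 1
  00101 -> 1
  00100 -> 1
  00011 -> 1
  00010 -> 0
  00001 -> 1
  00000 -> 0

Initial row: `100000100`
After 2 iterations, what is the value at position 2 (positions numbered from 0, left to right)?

1

iteration 1: 110010100
iteration 2: 111011001
position 2 holds 1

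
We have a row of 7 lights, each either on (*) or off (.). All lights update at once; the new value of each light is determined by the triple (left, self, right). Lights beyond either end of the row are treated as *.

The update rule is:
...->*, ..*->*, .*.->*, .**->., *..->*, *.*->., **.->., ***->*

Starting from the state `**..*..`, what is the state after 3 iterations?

*.*****
...****
***.***

***.***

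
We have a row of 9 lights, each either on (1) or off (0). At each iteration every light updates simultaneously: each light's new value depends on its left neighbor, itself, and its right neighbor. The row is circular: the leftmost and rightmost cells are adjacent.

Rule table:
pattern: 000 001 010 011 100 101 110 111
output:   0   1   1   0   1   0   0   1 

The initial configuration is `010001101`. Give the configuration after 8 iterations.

011010001
000011011
100100000
111110001
111101010
011001010
100111011
011010001

011010001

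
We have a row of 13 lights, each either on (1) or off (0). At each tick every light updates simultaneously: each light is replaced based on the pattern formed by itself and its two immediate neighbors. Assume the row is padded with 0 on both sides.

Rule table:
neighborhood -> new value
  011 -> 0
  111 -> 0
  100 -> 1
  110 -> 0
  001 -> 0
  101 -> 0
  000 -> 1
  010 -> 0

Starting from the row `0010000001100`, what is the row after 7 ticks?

tick 1: 1001111100011
tick 2: 0100000011000
tick 3: 0011111000111
tick 4: 1000000110000
tick 5: 0111110001111
tick 6: 0000001100000
tick 7: 1111100011111

1111100011111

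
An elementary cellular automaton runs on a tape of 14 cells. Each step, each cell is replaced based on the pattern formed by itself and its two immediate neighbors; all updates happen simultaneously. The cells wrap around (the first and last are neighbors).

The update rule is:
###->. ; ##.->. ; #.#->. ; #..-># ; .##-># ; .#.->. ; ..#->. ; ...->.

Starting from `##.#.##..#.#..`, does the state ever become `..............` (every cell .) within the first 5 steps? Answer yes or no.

no

step 1: #....#.#....#.
step 2: .#......#.....
step 3: ..#......#....
step 4: ...#......#...
step 5: ....#......#..
step 5 is ....#......#.., still not uniform .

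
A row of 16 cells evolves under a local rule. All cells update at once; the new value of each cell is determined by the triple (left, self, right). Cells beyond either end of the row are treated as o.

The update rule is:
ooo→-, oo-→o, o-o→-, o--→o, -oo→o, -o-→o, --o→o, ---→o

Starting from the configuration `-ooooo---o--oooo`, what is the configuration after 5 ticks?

-o---oooooooo---

tick 1: -o---oooooooo---
tick 2: -ooooo------oooo
tick 3: -o---oooooooo---  (repeats tick 1; period 2)
tick 5: -o---oooooooo---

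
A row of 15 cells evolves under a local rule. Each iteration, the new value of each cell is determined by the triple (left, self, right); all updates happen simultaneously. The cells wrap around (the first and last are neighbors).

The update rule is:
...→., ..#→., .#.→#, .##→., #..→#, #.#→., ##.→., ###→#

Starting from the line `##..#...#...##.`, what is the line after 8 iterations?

..#.##..##.....
..#...#...#....
..##..##..##...
....#...#...#..
....##..##..##.
......#...#...#
#.....##..##..#
.#......#...#..

.#......#...#..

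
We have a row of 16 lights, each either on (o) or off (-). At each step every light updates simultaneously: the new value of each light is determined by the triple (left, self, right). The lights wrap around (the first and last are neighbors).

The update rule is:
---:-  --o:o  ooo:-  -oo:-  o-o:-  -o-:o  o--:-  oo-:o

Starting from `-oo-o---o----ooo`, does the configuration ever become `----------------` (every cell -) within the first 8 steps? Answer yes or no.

--o-o--oo---o--o
-oo-o-o-o--oo-oo
--o-o-o-o-o-o--o
-oo-o-o-o-o-o-oo
--o-o-o-o-o-o--o  (repeats step 3; period 2)
step 8: -oo-o-o-o-o-o-oo
step 8 is -oo-o-o-o-o-o-oo, still not uniform -

no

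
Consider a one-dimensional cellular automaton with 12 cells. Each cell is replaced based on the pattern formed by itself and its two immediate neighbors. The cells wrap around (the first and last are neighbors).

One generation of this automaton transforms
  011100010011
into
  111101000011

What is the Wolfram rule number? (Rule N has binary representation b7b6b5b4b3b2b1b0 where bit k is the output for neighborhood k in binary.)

233

position 2: 111 → 1  (bit 7 = 1)
position 3: 110 → 1  (bit 6 = 1)
position 0: 101 → 1  (bit 5 = 1)
position 4: 100 → 0  (bit 4 = 0)
position 1: 011 → 1  (bit 3 = 1)
position 7: 010 → 0  (bit 2 = 0)
position 6: 001 → 0  (bit 1 = 0)
position 5: 000 → 1  (bit 0 = 1)
bits b7..b0 = 11101001 = 233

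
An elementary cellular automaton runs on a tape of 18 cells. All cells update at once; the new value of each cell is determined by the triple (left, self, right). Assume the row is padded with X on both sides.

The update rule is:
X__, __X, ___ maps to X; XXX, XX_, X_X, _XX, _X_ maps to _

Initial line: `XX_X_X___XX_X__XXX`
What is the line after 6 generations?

XXXXXX___XXXX__XXX

______XXX____XX___
XXXXXX___XXXX__XXX
______XXX____XX___  (repeats generation 1; period 2)
generation 6: XXXXXX___XXXX__XXX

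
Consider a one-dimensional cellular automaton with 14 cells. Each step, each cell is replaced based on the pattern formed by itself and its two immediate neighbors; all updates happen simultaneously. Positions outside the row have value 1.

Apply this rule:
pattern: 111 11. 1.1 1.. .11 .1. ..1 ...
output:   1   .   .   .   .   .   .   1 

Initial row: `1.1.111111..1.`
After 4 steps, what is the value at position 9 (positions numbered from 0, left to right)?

step 1: .....1111.....
step 2: .111..11..111.
step 3: ..1........1..
step 4: ....111111....
position 9 holds 1

1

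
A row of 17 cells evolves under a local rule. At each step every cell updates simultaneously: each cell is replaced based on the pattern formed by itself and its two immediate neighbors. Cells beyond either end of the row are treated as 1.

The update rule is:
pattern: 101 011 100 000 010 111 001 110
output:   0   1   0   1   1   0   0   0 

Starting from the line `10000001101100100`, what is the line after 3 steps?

00111101001000100
00100001001010100
00101101001010100

00101101001010100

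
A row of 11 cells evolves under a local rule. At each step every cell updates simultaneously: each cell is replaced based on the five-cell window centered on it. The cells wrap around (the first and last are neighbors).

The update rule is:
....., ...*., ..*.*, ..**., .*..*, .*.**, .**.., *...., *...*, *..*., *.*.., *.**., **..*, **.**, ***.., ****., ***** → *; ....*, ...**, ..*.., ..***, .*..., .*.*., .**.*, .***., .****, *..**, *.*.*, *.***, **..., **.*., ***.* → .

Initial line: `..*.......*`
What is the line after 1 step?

**..****.*.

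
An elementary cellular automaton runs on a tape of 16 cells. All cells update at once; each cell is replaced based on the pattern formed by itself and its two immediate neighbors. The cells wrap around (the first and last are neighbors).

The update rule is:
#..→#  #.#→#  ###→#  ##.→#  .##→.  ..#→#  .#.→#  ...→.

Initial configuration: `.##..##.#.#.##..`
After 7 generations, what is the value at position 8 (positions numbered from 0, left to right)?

#

#.###.######.##.
##.###.######.##
###.###.######.#
####.###.######.
.####.###.######
#.####.###.#####
##.####.###.####
position 8 holds #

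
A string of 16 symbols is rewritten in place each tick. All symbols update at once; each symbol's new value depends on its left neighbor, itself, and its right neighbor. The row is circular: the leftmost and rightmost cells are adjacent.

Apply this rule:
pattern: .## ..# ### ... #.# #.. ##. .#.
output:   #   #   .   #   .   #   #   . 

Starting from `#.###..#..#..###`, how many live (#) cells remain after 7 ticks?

#.#.###.##.###..
....#.#.##.#.###
####....##...#.#
...##########..#
####........###.
#..##########.#.
.###........#...
count of #: 4

4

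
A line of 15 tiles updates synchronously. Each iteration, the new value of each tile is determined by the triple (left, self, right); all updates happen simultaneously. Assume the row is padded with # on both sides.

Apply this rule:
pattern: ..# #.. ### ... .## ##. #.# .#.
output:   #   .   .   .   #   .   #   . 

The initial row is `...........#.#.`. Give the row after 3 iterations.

..........#.#.#
.........#.#.##
........#.#.##.

........#.#.##.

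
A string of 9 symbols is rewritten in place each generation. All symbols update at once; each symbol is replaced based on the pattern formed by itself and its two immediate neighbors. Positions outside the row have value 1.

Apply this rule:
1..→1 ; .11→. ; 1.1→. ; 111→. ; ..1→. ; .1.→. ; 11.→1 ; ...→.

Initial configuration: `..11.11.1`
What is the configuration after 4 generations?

..11..1..

1..1..1..
11..1..1.
.11..1...
..11..1..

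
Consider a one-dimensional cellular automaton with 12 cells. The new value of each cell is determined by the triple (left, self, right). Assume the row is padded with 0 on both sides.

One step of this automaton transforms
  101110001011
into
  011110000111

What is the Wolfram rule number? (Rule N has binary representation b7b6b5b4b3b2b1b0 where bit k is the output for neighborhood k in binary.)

232

position 3: 111 → 1  (bit 7 = 1)
position 4: 110 → 1  (bit 6 = 1)
position 1: 101 → 1  (bit 5 = 1)
position 5: 100 → 0  (bit 4 = 0)
position 2: 011 → 1  (bit 3 = 1)
position 0: 010 → 0  (bit 2 = 0)
position 7: 001 → 0  (bit 1 = 0)
position 6: 000 → 0  (bit 0 = 0)
bits b7..b0 = 11101000 = 232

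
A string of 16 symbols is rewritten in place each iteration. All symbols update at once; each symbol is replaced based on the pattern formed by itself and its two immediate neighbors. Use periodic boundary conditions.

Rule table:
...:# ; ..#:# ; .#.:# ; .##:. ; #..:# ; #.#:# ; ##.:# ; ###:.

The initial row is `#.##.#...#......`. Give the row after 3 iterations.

iteration 1: ##.#############
iteration 2: .##.............
iteration 3: #.##############

#.##############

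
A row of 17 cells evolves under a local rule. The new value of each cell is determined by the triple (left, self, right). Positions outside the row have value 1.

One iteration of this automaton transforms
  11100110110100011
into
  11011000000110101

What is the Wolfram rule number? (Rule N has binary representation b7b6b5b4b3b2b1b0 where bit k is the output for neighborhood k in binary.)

position 0: 111 → 1  (bit 7 = 1)
position 2: 110 → 0  (bit 6 = 0)
position 7: 101 → 0  (bit 5 = 0)
position 3: 100 → 1  (bit 4 = 1)
position 5: 011 → 0  (bit 3 = 0)
position 11: 010 → 1  (bit 2 = 1)
position 4: 001 → 1  (bit 1 = 1)
position 13: 000 → 0  (bit 0 = 0)
bits b7..b0 = 10010110 = 150

150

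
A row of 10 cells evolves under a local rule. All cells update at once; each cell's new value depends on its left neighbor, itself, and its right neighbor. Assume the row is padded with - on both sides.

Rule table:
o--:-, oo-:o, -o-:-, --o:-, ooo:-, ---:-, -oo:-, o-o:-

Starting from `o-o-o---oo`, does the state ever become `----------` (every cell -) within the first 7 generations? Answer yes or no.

yes

---------o
----------
all cells are - at generation 2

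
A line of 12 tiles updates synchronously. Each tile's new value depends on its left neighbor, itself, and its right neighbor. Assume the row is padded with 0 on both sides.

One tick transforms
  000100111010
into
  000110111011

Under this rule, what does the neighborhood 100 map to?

At position 4 the neighborhood is 100; the next row has 1 there.

1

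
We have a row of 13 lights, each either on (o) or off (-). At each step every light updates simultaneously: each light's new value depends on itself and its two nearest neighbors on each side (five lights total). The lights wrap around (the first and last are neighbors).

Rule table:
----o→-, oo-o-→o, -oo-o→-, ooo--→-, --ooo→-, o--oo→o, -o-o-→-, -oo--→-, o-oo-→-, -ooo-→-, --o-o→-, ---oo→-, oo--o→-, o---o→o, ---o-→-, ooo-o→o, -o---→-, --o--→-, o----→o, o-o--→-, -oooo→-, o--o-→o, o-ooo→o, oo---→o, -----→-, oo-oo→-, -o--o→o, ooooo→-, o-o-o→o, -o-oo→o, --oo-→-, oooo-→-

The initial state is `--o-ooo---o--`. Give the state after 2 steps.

---oo--oo---o
-o----o--oo--

-o----o--oo--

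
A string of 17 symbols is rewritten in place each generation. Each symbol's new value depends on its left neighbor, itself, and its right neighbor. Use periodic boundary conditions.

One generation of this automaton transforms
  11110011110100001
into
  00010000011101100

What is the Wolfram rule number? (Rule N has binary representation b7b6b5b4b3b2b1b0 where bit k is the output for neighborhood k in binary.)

position 0: 111 → 0  (bit 7 = 0)
position 3: 110 → 1  (bit 6 = 1)
position 10: 101 → 1  (bit 5 = 1)
position 4: 100 → 0  (bit 4 = 0)
position 6: 011 → 0  (bit 3 = 0)
position 11: 010 → 1  (bit 2 = 1)
position 5: 001 → 0  (bit 1 = 0)
position 13: 000 → 1  (bit 0 = 1)
bits b7..b0 = 01100101 = 101

101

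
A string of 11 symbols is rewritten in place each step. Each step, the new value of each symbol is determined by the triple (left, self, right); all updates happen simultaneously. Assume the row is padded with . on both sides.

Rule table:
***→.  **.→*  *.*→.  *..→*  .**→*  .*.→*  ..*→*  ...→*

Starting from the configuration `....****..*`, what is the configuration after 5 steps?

*****..****
*...****..*
*****..****  (repeats step 1; period 2)
step 5: *****..****

*****..****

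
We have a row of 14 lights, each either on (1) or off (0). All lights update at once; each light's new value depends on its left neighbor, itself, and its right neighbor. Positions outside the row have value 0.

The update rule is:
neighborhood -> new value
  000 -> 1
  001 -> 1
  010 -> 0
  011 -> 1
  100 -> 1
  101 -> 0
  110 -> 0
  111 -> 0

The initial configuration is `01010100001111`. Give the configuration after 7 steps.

10010000011110

10000011111000
01111110000111
11000001111100
10111111000011
00100000111110
11011111100001
10010000011110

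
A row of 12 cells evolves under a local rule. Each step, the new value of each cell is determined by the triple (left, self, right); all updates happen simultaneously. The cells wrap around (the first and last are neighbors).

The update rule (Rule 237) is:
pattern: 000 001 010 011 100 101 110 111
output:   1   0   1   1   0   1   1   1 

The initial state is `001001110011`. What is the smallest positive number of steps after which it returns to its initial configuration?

001001110011

1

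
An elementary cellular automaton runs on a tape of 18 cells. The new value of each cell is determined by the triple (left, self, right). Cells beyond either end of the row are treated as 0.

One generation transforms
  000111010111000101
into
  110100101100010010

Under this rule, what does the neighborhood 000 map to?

At position 0 the neighborhood is 000; the next row has 1 there.

1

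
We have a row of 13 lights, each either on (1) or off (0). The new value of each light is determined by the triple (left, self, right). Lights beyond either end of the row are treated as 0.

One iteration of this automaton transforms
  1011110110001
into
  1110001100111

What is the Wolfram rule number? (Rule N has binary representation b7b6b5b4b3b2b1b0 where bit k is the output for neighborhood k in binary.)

47

position 3: 111 → 0  (bit 7 = 0)
position 5: 110 → 0  (bit 6 = 0)
position 1: 101 → 1  (bit 5 = 1)
position 9: 100 → 0  (bit 4 = 0)
position 2: 011 → 1  (bit 3 = 1)
position 0: 010 → 1  (bit 2 = 1)
position 11: 001 → 1  (bit 1 = 1)
position 10: 000 → 1  (bit 0 = 1)
bits b7..b0 = 00101111 = 47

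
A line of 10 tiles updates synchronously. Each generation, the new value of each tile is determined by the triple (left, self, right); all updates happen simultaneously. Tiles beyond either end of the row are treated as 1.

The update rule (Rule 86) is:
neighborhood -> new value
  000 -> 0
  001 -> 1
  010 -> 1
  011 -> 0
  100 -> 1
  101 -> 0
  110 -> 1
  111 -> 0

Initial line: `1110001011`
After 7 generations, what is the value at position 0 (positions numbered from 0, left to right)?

0011011000
1101001101
0101110100
0100010111
0110110000
0010011001
1111101110
position 0 holds 1

1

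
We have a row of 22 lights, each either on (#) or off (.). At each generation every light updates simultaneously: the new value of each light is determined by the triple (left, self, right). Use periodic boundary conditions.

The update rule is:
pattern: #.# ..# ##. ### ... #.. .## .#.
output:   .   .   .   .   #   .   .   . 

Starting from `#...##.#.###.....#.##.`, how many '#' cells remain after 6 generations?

..#..........###......
#...########.....#####
..#..........###......  (repeats generation 1; period 2)
generation 6: #...########.....#####
count of #: 14

14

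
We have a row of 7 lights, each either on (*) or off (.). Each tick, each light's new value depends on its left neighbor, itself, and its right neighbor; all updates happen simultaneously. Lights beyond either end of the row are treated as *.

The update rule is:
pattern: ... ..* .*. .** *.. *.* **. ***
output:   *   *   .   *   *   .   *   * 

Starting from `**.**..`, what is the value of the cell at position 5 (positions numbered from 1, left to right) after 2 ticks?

**.****
**.****
position 5 holds *

*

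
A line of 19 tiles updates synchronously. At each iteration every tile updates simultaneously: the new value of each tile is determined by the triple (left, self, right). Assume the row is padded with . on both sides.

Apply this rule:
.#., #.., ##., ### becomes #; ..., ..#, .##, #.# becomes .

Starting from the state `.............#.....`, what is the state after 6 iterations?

..................#

.............##....
..............##...
...............##..
................##.
.................##
..................#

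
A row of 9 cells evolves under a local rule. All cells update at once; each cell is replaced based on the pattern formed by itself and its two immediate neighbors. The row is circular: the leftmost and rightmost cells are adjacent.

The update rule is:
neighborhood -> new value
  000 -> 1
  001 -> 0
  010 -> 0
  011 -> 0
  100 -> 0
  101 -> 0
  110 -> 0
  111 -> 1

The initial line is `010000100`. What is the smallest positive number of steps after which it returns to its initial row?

000110001
010000100

2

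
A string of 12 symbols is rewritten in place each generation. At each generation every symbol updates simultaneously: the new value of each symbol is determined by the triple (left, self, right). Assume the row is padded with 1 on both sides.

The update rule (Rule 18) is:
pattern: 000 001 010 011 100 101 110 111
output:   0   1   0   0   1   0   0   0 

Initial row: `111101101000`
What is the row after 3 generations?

000000000101
100000001000
010000010101

010000010101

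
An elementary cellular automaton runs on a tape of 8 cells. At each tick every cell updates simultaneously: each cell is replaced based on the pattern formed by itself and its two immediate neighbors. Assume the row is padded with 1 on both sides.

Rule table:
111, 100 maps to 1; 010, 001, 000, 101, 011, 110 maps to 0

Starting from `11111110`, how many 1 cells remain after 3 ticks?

tick 1: 11111100
tick 2: 11111010
tick 3: 11110000
count of 1: 4

4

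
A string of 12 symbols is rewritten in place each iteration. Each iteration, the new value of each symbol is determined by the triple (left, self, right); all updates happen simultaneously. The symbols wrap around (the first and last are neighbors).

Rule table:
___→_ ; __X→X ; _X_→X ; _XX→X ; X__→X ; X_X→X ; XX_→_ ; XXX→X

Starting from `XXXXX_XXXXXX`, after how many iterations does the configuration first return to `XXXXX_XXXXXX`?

iteration 1: XXXX_XXXXXXX
iteration 2: XXX_XXXXXXXX
iteration 3: XX_XXXXXXXXX
iteration 4: X_XXXXXXXXXX
iteration 5: _XXXXXXXXXXX
iteration 6: XXXXXXXXXXX_
iteration 7: XXXXXXXXXX_X
iteration 8: XXXXXXXXX_XX
iteration 9: XXXXXXXX_XXX
iteration 10: XXXXXXX_XXXX
iteration 11: XXXXXX_XXXXX
iteration 12: XXXXX_XXXXXX

12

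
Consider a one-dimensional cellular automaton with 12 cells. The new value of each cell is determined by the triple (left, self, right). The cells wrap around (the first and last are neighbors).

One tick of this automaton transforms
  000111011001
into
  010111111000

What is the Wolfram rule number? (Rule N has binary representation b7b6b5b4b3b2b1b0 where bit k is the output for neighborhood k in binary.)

233

position 4: 111 → 1  (bit 7 = 1)
position 5: 110 → 1  (bit 6 = 1)
position 6: 101 → 1  (bit 5 = 1)
position 0: 100 → 0  (bit 4 = 0)
position 3: 011 → 1  (bit 3 = 1)
position 11: 010 → 0  (bit 2 = 0)
position 2: 001 → 0  (bit 1 = 0)
position 1: 000 → 1  (bit 0 = 1)
bits b7..b0 = 11101001 = 233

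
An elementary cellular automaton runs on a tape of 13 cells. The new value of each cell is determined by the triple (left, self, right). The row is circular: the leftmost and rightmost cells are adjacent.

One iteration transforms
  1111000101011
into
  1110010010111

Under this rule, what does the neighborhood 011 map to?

1

At position 11 the neighborhood is 011; the next row has 1 there.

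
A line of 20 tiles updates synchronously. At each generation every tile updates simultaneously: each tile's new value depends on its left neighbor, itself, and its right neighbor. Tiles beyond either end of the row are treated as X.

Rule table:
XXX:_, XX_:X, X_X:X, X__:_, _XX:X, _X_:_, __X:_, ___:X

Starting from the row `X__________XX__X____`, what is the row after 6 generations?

X_XXX__XXX__X_XX_XX_

X_XXXXXXXX_XX____XX_
XXX______XXXX_XX_XXX
__X_XXXX_X__XXXXXX__
___XX__XX___X____X__
_X_XX__XX_X___XX____
X_XXX__XXX__X_XX_XX_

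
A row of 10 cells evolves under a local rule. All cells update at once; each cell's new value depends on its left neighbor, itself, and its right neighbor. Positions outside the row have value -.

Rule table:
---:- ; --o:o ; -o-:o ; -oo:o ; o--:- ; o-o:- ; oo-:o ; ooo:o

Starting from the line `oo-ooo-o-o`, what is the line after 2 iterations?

oo-ooo-o-o

oo-ooo-o-o  (fixed point — unchanged through iteration 2)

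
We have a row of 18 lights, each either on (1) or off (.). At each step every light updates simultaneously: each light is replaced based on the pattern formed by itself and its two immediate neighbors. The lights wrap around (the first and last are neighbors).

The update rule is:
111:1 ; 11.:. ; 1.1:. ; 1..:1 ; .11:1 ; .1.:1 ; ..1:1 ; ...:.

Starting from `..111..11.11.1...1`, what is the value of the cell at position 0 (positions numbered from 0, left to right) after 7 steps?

1

1111.111..1..11.11
111..11.111111..11
11.111..11111.1111
1..11.111111..1111
.111..11111.111111
.11.111111..11111.
11..11111.111111.1
position 0 holds 1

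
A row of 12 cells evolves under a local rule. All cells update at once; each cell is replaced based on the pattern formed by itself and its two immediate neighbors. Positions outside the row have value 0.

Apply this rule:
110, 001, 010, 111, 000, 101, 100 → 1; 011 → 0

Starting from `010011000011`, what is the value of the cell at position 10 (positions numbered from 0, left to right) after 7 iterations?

iteration 1: 111101111101
iteration 2: 011110111111
iteration 3: 101111011111
iteration 4: 110111101111
iteration 5: 011011110111
iteration 6: 101101111011
iteration 7: 110110111101
position 10 holds 0

0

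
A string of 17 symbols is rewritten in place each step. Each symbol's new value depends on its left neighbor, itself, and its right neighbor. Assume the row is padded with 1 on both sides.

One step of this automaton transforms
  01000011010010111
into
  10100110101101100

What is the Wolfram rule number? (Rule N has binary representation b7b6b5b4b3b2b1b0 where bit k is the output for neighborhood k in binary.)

58

position 15: 111 → 0  (bit 7 = 0)
position 7: 110 → 0  (bit 6 = 0)
position 0: 101 → 1  (bit 5 = 1)
position 2: 100 → 1  (bit 4 = 1)
position 6: 011 → 1  (bit 3 = 1)
position 1: 010 → 0  (bit 2 = 0)
position 5: 001 → 1  (bit 1 = 1)
position 3: 000 → 0  (bit 0 = 0)
bits b7..b0 = 00111010 = 58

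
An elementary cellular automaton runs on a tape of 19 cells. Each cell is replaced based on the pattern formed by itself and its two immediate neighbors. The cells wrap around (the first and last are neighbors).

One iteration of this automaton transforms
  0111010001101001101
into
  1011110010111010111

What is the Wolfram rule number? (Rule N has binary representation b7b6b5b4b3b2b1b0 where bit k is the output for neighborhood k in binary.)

230

position 2: 111 → 1  (bit 7 = 1)
position 3: 110 → 1  (bit 6 = 1)
position 0: 101 → 1  (bit 5 = 1)
position 6: 100 → 0  (bit 4 = 0)
position 1: 011 → 0  (bit 3 = 0)
position 5: 010 → 1  (bit 2 = 1)
position 8: 001 → 1  (bit 1 = 1)
position 7: 000 → 0  (bit 0 = 0)
bits b7..b0 = 11100110 = 230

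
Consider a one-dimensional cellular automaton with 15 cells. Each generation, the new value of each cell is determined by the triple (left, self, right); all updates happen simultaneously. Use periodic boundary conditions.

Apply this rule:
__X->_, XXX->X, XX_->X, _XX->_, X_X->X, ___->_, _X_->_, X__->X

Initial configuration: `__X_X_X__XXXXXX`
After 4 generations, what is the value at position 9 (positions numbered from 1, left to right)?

generation 1: X__X_X_X__XXXXX
generation 2: XX__X_X_X__XXXX
generation 3: XXX__X_X_X__XXX
generation 4: XXXX__X_X_X__XX
position 9 holds X

X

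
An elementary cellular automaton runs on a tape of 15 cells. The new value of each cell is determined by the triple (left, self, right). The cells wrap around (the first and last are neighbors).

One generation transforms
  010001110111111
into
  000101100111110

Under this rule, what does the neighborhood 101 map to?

0

At position 0 the neighborhood is 101; the next row has 0 there.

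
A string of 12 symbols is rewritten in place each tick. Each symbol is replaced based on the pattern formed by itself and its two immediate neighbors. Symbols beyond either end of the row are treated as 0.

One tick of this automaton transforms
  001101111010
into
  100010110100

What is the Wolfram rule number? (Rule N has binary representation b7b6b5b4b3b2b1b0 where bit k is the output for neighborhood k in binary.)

position 6: 111 → 1  (bit 7 = 1)
position 3: 110 → 0  (bit 6 = 0)
position 4: 101 → 1  (bit 5 = 1)
position 11: 100 → 0  (bit 4 = 0)
position 2: 011 → 0  (bit 3 = 0)
position 10: 010 → 0  (bit 2 = 0)
position 1: 001 → 0  (bit 1 = 0)
position 0: 000 → 1  (bit 0 = 1)
bits b7..b0 = 10100001 = 161

161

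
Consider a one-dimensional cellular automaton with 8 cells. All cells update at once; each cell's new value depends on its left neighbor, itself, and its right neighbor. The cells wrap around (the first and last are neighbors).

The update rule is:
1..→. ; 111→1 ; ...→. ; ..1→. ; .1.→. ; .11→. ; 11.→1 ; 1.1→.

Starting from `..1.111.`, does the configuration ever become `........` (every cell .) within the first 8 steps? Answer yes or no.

.....11.
......1.
........
all cells are . at step 3

yes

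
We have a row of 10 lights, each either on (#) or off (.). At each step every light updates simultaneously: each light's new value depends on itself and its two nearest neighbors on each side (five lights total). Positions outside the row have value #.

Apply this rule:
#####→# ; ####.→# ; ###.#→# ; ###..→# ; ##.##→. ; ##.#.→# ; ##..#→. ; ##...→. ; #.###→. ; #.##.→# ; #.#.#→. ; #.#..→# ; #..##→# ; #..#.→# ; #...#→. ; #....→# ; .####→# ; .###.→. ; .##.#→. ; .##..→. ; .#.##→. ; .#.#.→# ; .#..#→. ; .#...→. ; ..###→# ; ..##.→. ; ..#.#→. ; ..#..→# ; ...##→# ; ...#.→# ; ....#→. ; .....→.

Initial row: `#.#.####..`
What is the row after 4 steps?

##...###.#
##..##.#..
##.#..##.#
####.#....

####.#....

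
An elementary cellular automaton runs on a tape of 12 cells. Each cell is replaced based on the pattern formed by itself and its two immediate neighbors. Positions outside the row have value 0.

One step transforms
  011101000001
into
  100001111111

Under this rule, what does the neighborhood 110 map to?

At position 3 the neighborhood is 110; the next row has 0 there.

0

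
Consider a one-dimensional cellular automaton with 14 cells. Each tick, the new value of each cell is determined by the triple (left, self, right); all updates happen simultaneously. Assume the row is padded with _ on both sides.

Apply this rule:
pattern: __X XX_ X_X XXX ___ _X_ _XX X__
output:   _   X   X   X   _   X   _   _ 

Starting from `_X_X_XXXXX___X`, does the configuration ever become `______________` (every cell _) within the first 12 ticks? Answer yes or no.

no

_XXXX_XXXX___X
__XXXX_XXX___X
___XXXX_XX___X
____XXXX_X___X
_____XXXXX___X
______XXXX___X
_______XXX___X
________XX___X
_________X___X
_________X___X  (fixed point — unchanged through tick 12)
tick 12 is _________X___X, still not uniform _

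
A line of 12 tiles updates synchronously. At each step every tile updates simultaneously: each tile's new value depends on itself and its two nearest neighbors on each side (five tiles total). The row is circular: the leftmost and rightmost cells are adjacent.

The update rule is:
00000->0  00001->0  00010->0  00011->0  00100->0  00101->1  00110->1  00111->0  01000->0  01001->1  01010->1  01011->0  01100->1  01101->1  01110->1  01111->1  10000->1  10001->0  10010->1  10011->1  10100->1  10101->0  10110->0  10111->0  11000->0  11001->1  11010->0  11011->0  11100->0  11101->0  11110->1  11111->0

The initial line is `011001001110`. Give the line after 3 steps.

011000000100

111110110101
100100010000
011000000100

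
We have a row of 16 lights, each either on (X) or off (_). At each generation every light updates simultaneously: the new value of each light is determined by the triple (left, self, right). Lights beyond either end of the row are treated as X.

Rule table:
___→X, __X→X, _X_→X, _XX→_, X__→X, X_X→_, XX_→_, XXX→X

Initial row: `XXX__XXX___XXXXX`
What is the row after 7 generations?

generation 1: XX_XX_X_XXX_XXXX
generation 2: X_____X__X___XXX
generation 3: _XXXXXXXXXXXX_XX
generation 4: __XXXXXXXXXX___X
generation 5: XX_XXXXXXXX_XXX_
generation 6: X___XXXXXX___X__
generation 7: _XXX_XXXX_XXXXXX

_XXX_XXXX_XXXXXX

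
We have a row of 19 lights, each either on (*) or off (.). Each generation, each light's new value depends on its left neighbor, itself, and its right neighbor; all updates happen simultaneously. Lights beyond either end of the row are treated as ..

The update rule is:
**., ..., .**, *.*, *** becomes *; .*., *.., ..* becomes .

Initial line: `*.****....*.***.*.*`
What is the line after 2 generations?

.********..******..

generation 1: .*****.**..*****.*.
generation 2: .********..******..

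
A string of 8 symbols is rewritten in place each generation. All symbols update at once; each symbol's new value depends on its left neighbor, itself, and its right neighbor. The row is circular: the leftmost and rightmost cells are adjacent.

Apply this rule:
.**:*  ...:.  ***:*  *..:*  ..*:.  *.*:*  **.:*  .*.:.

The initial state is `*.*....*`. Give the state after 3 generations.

**.*...*
***.*..*
****.*.*

****.*.*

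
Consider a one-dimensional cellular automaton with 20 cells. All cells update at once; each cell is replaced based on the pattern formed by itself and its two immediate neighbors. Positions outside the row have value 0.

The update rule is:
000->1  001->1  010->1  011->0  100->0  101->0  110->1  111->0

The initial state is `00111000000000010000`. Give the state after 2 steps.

11001011111111110111
01011000000000010001

01011000000000010001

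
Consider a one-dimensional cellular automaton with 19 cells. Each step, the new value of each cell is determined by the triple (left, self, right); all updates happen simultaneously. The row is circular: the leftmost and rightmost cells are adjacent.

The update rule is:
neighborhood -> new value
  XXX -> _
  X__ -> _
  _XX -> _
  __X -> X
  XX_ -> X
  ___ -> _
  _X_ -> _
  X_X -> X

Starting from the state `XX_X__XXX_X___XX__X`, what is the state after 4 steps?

_XX__X__XX___X_X_X_
X_X_X__X_X__X_X_X__
_X_X__X_X__X_X_X__X
X_X__X_X__X_X_X__X_

X_X__X_X__X_X_X__X_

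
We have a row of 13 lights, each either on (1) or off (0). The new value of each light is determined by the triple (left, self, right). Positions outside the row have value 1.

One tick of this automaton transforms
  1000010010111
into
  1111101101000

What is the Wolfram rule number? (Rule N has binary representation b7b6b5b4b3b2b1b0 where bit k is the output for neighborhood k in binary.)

115

position 11: 111 → 0  (bit 7 = 0)
position 0: 110 → 1  (bit 6 = 1)
position 9: 101 → 1  (bit 5 = 1)
position 1: 100 → 1  (bit 4 = 1)
position 10: 011 → 0  (bit 3 = 0)
position 5: 010 → 0  (bit 2 = 0)
position 4: 001 → 1  (bit 1 = 1)
position 2: 000 → 1  (bit 0 = 1)
bits b7..b0 = 01110011 = 115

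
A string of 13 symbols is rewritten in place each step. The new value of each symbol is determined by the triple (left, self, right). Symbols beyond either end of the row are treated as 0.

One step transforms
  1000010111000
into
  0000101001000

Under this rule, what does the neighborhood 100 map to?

0

At position 1 the neighborhood is 100; the next row has 0 there.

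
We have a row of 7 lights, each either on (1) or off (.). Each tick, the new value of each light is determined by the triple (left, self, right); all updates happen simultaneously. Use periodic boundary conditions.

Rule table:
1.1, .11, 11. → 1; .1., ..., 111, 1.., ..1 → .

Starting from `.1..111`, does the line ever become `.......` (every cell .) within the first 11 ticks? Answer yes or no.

yes

1...1.1
1....11
1....1.
......1
.......
all cells are . at tick 5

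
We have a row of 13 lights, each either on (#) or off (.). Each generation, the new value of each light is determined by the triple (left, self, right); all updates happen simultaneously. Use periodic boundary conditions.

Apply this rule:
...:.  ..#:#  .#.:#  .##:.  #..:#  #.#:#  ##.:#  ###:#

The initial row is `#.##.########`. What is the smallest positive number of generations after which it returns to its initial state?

##.##.#######
###.##.######
####.##.#####
#####.##.####
######.##.###
#######.##.##
########.##.#
#########.##.
.#########.##
#.#########.#
##.#########.
.##.#########
#.##.########

13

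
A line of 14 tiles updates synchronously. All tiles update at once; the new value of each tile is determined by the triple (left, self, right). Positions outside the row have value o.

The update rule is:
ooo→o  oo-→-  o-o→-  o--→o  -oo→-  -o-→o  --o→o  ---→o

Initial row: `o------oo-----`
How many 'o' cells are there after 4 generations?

generation 1: -oooooo--ooooo
generation 2: --oooo-oo-oooo
generation 3: oo-oo------ooo
generation 4: o----oooooo-oo
count of o: 9

9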